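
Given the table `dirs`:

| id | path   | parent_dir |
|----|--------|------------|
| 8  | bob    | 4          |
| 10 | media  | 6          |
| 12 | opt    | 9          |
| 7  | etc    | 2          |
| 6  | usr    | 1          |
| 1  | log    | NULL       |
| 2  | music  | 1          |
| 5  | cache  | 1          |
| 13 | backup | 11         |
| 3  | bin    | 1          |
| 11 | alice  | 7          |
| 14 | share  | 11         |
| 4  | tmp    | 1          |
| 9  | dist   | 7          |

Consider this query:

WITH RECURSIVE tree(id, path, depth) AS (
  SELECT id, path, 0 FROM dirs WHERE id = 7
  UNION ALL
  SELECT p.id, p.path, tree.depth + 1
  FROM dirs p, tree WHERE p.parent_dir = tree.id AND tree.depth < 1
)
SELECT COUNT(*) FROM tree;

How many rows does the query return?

3

Base: id=7 (etc) at depth 0.
Iteration 1: rows with parent_dir in {7} -> dist (id 9, depth 1), alice (id 11, depth 1).
Iteration 2: depth < 1 fails for all current rows; recursion stops.
Total rows emitted: 3.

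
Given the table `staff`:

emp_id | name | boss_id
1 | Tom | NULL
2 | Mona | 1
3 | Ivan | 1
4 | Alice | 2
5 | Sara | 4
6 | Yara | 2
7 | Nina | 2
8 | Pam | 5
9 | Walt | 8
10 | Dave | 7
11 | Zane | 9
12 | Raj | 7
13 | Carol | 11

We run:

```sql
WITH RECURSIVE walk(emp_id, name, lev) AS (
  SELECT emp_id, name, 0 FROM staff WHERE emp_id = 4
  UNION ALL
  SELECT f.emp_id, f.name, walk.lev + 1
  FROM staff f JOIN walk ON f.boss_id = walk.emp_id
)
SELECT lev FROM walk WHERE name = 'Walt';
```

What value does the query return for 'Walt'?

Base: emp_id=4 (Alice) at lev 0.
Iteration 1: rows with boss_id in {4} -> Sara (id 5, lev 1).
Iteration 2: rows with boss_id in {5} -> Pam (id 8, lev 2).
Iteration 3: rows with boss_id in {8} -> Walt (id 9, lev 3).
Iteration 4: rows with boss_id in {9} -> Zane (id 11, lev 4).
Iteration 5: rows with boss_id in {11} -> Carol (id 13, lev 5).
Iteration 6: no rows with boss_id in {13}; recursion stops.

3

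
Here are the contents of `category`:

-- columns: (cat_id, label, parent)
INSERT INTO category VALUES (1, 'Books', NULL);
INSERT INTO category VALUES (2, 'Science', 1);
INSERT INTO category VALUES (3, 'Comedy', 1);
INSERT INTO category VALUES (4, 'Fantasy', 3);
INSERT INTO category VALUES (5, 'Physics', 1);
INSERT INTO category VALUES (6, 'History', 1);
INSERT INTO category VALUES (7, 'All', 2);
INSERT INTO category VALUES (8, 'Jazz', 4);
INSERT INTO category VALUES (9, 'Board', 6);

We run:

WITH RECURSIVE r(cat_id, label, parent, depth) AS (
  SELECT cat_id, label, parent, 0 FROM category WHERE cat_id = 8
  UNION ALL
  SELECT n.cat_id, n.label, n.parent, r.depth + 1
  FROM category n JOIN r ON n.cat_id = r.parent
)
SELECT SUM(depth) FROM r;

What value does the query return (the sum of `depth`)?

Base: cat_id=8 (Jazz), parent=4, depth 0.
Iteration 1: join on cat_id=4 -> Fantasy (id 4, parent=3, depth 1).
Iteration 2: join on cat_id=3 -> Comedy (id 3, parent=1, depth 2).
Iteration 3: join on cat_id=1 -> Books (id 1, parent=NULL, depth 3).
Iteration 4: parent is NULL; no match; recursion stops.
SUM(depth) = 0 + 1 + 2 + 3 = 6.

6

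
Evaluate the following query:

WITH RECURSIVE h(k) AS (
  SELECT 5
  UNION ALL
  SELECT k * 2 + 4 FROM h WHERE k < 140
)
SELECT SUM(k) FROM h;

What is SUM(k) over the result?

Base: k=5.
Iteration 1: 5 < 140 holds -> k = 5 * 2 + 4 = 14.
Iteration 2: 14 < 140 holds -> k = 14 * 2 + 4 = 32.
Iteration 3: 32 < 140 holds -> k = 32 * 2 + 4 = 68.
Iteration 4: 68 < 140 holds -> k = 68 * 2 + 4 = 140.
Iteration 5: 140 < 140 fails; recursion stops.
SUM(k) = 5 + 14 + 32 + 68 + 140 = 259.

259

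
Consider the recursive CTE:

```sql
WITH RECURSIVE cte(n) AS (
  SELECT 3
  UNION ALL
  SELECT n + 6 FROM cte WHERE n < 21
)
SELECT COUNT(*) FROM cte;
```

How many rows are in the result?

4

Base: n=3.
Iteration 1: 3 < 21 holds -> n = 3 + 6 = 9.
Iteration 2: 9 < 21 holds -> n = 9 + 6 = 15.
Iteration 3: 15 < 21 holds -> n = 15 + 6 = 21.
Iteration 4: 21 < 21 fails; recursion stops.
Total rows emitted: 4.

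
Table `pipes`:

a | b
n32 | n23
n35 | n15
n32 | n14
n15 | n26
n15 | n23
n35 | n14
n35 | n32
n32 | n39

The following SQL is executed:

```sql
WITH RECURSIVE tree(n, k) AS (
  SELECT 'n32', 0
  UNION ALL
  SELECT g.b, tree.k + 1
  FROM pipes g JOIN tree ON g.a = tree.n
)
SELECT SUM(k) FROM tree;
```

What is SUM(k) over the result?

Base: (n32, k=0).
Iteration 1: edges from {n32} -> (n14, k=1), (n23, k=1), (n39, k=1).
Iteration 2: no outgoing edges from {n14,n23,n39}; recursion stops.
SUM(k) = 0 + 1 + 1 + 1 = 3.

3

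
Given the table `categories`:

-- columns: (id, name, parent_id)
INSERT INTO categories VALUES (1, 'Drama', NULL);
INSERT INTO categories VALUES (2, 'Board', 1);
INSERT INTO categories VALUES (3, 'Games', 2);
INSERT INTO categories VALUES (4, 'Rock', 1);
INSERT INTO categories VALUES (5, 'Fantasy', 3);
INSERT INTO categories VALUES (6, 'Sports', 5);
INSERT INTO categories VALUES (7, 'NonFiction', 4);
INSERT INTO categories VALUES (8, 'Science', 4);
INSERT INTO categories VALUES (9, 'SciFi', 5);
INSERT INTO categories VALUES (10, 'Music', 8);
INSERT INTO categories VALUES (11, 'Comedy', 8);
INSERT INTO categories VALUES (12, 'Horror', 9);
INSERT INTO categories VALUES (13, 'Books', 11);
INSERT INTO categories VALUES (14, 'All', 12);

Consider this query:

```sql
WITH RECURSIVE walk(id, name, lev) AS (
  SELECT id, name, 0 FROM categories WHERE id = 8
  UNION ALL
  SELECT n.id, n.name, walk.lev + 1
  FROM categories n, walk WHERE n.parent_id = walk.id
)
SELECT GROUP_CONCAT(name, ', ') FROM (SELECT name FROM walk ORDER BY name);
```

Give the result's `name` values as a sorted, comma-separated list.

Base: id=8 (Science) at lev 0.
Iteration 1: rows with parent_id in {8} -> Music (id 10, lev 1), Comedy (id 11, lev 1).
Iteration 2: rows with parent_id in {10,11} -> Books (id 13, lev 2).
Iteration 3: no rows with parent_id in {13}; recursion stops.

Books, Comedy, Music, Science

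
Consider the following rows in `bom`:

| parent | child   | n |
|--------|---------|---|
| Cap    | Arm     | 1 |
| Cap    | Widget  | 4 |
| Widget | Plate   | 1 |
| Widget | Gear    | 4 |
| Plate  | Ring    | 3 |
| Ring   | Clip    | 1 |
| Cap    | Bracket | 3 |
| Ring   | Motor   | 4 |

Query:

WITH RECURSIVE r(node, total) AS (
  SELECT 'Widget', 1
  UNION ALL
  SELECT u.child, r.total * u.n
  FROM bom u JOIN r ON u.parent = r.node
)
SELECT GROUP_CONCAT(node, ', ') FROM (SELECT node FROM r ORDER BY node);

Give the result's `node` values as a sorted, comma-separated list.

Clip, Gear, Motor, Plate, Ring, Widget

Base: (Widget, total=1).
Iteration 1: components of {Widget} -> Gear = 1*4 = 4, Plate = 1*1 = 1.
Iteration 2: components of {Gear,Plate} -> Ring = 1*3 = 3.
Iteration 3: components of {Ring} -> Clip = 3*1 = 3, Motor = 3*4 = 12.
Iteration 4: no further components; recursion stops.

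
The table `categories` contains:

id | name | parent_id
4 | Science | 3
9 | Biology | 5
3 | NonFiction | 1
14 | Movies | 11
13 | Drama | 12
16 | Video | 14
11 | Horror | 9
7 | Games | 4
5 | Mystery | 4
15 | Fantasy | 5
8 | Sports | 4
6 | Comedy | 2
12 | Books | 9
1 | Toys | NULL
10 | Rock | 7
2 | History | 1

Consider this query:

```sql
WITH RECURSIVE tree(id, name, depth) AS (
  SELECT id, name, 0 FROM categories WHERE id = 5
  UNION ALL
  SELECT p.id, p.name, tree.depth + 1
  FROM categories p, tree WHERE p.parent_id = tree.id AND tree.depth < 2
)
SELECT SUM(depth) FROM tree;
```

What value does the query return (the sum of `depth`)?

6

Base: id=5 (Mystery) at depth 0.
Iteration 1: rows with parent_id in {5} -> Biology (id 9, depth 1), Fantasy (id 15, depth 1).
Iteration 2: rows with parent_id in {9,15} -> Horror (id 11, depth 2), Books (id 12, depth 2).
Iteration 3: depth < 2 fails for all current rows; recursion stops.
SUM(depth) = 0 + 1 + 1 + 2 + 2 = 6.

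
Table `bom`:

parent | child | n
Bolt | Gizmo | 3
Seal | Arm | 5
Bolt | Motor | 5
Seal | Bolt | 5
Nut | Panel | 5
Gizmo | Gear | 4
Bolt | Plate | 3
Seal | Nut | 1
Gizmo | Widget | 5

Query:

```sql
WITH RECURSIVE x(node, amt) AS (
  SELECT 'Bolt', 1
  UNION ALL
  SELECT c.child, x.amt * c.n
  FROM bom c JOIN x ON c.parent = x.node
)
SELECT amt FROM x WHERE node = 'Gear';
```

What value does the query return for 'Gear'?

Base: (Bolt, amt=1).
Iteration 1: components of {Bolt} -> Gizmo = 1*3 = 3, Motor = 1*5 = 5, Plate = 1*3 = 3.
Iteration 2: components of {Gizmo,Motor,Plate} -> Gear = 3*4 = 12, Widget = 3*5 = 15.
Iteration 3: no further components; recursion stops.

12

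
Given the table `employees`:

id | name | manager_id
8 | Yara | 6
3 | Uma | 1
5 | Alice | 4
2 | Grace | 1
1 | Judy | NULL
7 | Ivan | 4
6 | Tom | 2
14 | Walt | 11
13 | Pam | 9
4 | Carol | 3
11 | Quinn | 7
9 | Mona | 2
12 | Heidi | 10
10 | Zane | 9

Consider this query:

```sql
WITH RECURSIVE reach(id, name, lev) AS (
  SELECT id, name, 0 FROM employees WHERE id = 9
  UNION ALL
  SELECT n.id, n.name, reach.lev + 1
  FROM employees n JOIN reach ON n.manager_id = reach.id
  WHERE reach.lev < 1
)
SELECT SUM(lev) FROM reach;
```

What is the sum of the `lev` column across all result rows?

Base: id=9 (Mona) at lev 0.
Iteration 1: rows with manager_id in {9} -> Zane (id 10, lev 1), Pam (id 13, lev 1).
Iteration 2: lev < 1 fails for all current rows; recursion stops.
SUM(lev) = 0 + 1 + 1 = 2.

2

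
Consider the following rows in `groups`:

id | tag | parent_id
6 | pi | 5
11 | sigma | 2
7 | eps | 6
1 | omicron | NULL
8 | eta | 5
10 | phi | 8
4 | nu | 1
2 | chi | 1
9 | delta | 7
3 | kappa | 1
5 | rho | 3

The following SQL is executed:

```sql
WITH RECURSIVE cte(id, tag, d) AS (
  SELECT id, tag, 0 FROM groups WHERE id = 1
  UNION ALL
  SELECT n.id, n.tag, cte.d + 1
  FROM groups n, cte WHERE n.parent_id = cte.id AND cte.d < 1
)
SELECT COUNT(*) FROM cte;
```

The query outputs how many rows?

4

Base: id=1 (omicron) at d 0.
Iteration 1: rows with parent_id in {1} -> chi (id 2, d 1), kappa (id 3, d 1), nu (id 4, d 1).
Iteration 2: d < 1 fails for all current rows; recursion stops.
Total rows emitted: 4.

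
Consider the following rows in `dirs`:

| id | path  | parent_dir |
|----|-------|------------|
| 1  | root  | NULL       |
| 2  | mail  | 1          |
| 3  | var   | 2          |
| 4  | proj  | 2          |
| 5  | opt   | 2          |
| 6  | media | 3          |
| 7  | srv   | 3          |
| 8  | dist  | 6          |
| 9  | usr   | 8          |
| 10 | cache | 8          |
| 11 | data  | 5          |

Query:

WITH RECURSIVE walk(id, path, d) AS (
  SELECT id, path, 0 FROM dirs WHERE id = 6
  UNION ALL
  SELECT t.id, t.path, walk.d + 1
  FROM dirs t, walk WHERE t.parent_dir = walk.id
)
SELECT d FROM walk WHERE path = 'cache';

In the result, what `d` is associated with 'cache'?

Base: id=6 (media) at d 0.
Iteration 1: rows with parent_dir in {6} -> dist (id 8, d 1).
Iteration 2: rows with parent_dir in {8} -> usr (id 9, d 2), cache (id 10, d 2).
Iteration 3: no rows with parent_dir in {9,10}; recursion stops.

2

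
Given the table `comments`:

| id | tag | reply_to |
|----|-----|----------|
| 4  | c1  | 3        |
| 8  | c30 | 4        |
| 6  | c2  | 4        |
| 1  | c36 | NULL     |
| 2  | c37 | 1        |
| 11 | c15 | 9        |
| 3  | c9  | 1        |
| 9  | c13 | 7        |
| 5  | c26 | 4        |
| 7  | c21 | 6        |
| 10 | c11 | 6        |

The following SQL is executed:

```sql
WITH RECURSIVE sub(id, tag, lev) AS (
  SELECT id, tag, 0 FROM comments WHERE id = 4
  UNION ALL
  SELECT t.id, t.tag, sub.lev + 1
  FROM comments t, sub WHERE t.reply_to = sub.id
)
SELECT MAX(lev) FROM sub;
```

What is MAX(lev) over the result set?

4

Base: id=4 (c1) at lev 0.
Iteration 1: rows with reply_to in {4} -> c26 (id 5, lev 1), c2 (id 6, lev 1), c30 (id 8, lev 1).
Iteration 2: rows with reply_to in {5,6,8} -> c21 (id 7, lev 2), c11 (id 10, lev 2).
Iteration 3: rows with reply_to in {7,10} -> c13 (id 9, lev 3).
Iteration 4: rows with reply_to in {9} -> c15 (id 11, lev 4).
Iteration 5: no rows with reply_to in {11}; recursion stops.
lev values: 0, 1, 1, 1, 2, 2, 3, 4; the maximum is 4.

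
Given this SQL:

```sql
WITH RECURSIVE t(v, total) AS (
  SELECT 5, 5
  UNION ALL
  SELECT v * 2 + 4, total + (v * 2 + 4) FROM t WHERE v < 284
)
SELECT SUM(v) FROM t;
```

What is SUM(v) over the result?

543

Base: v=5, total=5.
Iteration 1: 5 < 284 holds -> v = 5 * 2 + 4 = 14, total = 5 + 14 = 19.
Iteration 2: 14 < 284 holds -> v = 14 * 2 + 4 = 32, total = 19 + 32 = 51.
Iteration 3: 32 < 284 holds -> v = 32 * 2 + 4 = 68, total = 51 + 68 = 119.
Iteration 4: 68 < 284 holds -> v = 68 * 2 + 4 = 140, total = 119 + 140 = 259.
Iteration 5: 140 < 284 holds -> v = 140 * 2 + 4 = 284, total = 259 + 284 = 543.
Iteration 6: 284 < 284 fails; recursion stops.
SUM(v) = 5 + 14 + 32 + 68 + 140 + 284 = 543.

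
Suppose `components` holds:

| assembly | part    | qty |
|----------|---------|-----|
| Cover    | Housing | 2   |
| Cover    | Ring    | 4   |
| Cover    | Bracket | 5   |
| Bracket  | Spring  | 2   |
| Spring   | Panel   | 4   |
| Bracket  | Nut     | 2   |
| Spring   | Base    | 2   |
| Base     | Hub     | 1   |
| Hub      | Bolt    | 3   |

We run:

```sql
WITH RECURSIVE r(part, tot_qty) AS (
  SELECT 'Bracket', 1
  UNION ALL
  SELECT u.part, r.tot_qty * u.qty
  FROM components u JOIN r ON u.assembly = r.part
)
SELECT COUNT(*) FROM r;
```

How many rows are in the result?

Base: (Bracket, tot_qty=1).
Iteration 1: components of {Bracket} -> Nut = 1*2 = 2, Spring = 1*2 = 2.
Iteration 2: components of {Nut,Spring} -> Base = 2*2 = 4, Panel = 2*4 = 8.
Iteration 3: components of {Base,Panel} -> Hub = 4*1 = 4.
Iteration 4: components of {Hub} -> Bolt = 4*3 = 12.
Iteration 5: no further components; recursion stops.
Total rows emitted: 7.

7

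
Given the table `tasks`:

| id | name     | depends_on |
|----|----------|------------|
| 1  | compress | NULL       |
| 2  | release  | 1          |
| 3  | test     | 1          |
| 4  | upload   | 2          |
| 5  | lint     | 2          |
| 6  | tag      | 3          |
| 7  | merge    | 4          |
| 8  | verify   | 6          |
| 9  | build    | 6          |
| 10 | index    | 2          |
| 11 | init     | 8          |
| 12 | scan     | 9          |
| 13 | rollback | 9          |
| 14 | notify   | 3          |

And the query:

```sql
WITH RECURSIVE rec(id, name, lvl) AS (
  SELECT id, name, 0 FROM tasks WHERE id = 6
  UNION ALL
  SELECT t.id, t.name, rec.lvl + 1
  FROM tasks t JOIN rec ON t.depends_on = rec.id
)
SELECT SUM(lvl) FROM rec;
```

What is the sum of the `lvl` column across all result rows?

Base: id=6 (tag) at lvl 0.
Iteration 1: rows with depends_on in {6} -> verify (id 8, lvl 1), build (id 9, lvl 1).
Iteration 2: rows with depends_on in {8,9} -> init (id 11, lvl 2), scan (id 12, lvl 2), rollback (id 13, lvl 2).
Iteration 3: no rows with depends_on in {11,12,13}; recursion stops.
SUM(lvl) = 0 + 1 + 1 + 2 + 2 + 2 = 8.

8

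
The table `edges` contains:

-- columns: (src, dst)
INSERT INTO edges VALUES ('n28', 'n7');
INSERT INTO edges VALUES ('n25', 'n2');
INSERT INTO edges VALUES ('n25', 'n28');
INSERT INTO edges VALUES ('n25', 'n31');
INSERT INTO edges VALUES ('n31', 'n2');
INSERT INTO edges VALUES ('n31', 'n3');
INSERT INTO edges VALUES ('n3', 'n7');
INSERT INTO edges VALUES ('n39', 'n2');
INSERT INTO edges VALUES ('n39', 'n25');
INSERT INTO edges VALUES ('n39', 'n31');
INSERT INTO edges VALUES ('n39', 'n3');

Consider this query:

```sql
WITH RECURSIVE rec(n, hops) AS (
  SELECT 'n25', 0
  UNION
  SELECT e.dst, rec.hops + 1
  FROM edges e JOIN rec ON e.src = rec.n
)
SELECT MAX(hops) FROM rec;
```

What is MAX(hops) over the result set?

3

Base: (n25, hops=0).
Iteration 1: edges from {n25} -> (n2, hops=1), (n28, hops=1), (n31, hops=1).
Iteration 2: edges from {n2,n28,n31} -> (n2, hops=2), (n3, hops=2), (n7, hops=2).
Iteration 3: edges from {n2,n3,n7} -> (n7, hops=3).
Iteration 4: no outgoing edges from {n7}; recursion stops.
hops values: 0, 1, 1, 1, 2, 2, 2, 3; the maximum is 3.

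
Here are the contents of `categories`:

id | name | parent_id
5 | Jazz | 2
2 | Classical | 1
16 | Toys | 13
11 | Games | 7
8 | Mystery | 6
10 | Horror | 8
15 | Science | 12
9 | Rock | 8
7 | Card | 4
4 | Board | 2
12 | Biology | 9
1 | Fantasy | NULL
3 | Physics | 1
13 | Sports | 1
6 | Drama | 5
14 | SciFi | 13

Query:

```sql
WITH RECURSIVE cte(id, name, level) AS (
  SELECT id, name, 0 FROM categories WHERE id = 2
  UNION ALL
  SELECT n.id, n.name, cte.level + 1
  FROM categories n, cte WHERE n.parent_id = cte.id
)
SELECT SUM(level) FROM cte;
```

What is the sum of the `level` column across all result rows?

Base: id=2 (Classical) at level 0.
Iteration 1: rows with parent_id in {2} -> Board (id 4, level 1), Jazz (id 5, level 1).
Iteration 2: rows with parent_id in {4,5} -> Drama (id 6, level 2), Card (id 7, level 2).
Iteration 3: rows with parent_id in {6,7} -> Mystery (id 8, level 3), Games (id 11, level 3).
Iteration 4: rows with parent_id in {8,11} -> Rock (id 9, level 4), Horror (id 10, level 4).
Iteration 5: rows with parent_id in {9,10} -> Biology (id 12, level 5).
Iteration 6: rows with parent_id in {12} -> Science (id 15, level 6).
Iteration 7: no rows with parent_id in {15}; recursion stops.
SUM(level) = 0 + 1 + 1 + 2 + 2 + 3 + 3 + 4 + 4 + 5 + 6 = 31.

31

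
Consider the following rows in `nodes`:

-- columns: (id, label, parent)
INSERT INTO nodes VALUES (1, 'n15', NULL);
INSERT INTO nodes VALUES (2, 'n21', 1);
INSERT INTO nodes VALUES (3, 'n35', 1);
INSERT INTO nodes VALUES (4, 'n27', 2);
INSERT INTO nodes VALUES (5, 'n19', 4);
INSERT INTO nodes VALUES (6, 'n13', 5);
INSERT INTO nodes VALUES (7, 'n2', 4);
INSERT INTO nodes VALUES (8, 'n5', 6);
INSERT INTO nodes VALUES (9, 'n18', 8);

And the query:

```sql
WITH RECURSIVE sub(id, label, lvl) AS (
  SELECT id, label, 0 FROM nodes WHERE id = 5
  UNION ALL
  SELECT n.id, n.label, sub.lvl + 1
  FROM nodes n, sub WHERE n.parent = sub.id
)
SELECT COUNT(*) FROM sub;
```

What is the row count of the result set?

4

Base: id=5 (n19) at lvl 0.
Iteration 1: rows with parent in {5} -> n13 (id 6, lvl 1).
Iteration 2: rows with parent in {6} -> n5 (id 8, lvl 2).
Iteration 3: rows with parent in {8} -> n18 (id 9, lvl 3).
Iteration 4: no rows with parent in {9}; recursion stops.
Total rows emitted: 4.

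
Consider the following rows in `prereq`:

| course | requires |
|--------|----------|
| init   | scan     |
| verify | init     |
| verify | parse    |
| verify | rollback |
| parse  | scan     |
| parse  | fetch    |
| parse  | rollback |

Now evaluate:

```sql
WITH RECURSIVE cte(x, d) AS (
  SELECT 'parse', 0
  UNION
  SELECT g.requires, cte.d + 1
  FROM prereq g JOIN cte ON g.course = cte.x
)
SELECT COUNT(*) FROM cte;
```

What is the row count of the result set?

4

Base: (parse, d=0).
Iteration 1: edges from {parse} -> (fetch, d=1), (rollback, d=1), (scan, d=1).
Iteration 2: no outgoing edges from {fetch,rollback,scan}; recursion stops.
Total rows emitted: 4.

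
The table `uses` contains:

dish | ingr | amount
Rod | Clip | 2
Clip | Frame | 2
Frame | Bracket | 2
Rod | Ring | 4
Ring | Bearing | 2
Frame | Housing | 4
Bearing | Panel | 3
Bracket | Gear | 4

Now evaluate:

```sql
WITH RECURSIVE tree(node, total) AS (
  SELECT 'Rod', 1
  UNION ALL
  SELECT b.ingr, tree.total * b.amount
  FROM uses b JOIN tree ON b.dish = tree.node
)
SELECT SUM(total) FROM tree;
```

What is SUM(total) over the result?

99

Base: (Rod, total=1).
Iteration 1: components of {Rod} -> Clip = 1*2 = 2, Ring = 1*4 = 4.
Iteration 2: components of {Clip,Ring} -> Bearing = 4*2 = 8, Frame = 2*2 = 4.
Iteration 3: components of {Bearing,Frame} -> Bracket = 4*2 = 8, Housing = 4*4 = 16, Panel = 8*3 = 24.
Iteration 4: components of {Bracket,Housing,Panel} -> Gear = 8*4 = 32.
Iteration 5: no further components; recursion stops.
SUM(total) = 1 + 2 + 4 + 4 + 8 + 8 + 16 + 24 + 32 = 99.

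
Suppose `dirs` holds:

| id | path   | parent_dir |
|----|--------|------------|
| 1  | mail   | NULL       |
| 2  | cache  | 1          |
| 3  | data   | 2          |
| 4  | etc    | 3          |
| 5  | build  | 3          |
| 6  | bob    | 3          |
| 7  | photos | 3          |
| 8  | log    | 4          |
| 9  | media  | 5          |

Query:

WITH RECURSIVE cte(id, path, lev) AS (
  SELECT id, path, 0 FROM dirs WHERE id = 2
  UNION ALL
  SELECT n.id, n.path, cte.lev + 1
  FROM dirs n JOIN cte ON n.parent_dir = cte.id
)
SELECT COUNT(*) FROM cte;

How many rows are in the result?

Base: id=2 (cache) at lev 0.
Iteration 1: rows with parent_dir in {2} -> data (id 3, lev 1).
Iteration 2: rows with parent_dir in {3} -> etc (id 4, lev 2), build (id 5, lev 2), bob (id 6, lev 2), photos (id 7, lev 2).
Iteration 3: rows with parent_dir in {4,5,6,7} -> log (id 8, lev 3), media (id 9, lev 3).
Iteration 4: no rows with parent_dir in {8,9}; recursion stops.
Total rows emitted: 8.

8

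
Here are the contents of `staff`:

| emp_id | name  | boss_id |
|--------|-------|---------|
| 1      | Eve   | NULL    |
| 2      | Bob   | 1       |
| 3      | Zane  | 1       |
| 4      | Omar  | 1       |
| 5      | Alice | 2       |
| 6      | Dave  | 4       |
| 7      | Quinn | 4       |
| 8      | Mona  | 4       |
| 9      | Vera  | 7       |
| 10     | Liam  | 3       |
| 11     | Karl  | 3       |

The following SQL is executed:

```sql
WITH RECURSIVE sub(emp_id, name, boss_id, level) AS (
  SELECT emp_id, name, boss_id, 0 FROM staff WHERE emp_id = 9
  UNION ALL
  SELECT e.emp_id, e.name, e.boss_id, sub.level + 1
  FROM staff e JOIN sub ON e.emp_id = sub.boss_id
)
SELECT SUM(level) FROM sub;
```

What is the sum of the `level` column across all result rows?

Base: emp_id=9 (Vera), boss_id=7, level 0.
Iteration 1: join on emp_id=7 -> Quinn (id 7, boss_id=4, level 1).
Iteration 2: join on emp_id=4 -> Omar (id 4, boss_id=1, level 2).
Iteration 3: join on emp_id=1 -> Eve (id 1, boss_id=NULL, level 3).
Iteration 4: boss_id is NULL; no match; recursion stops.
SUM(level) = 0 + 1 + 2 + 3 = 6.

6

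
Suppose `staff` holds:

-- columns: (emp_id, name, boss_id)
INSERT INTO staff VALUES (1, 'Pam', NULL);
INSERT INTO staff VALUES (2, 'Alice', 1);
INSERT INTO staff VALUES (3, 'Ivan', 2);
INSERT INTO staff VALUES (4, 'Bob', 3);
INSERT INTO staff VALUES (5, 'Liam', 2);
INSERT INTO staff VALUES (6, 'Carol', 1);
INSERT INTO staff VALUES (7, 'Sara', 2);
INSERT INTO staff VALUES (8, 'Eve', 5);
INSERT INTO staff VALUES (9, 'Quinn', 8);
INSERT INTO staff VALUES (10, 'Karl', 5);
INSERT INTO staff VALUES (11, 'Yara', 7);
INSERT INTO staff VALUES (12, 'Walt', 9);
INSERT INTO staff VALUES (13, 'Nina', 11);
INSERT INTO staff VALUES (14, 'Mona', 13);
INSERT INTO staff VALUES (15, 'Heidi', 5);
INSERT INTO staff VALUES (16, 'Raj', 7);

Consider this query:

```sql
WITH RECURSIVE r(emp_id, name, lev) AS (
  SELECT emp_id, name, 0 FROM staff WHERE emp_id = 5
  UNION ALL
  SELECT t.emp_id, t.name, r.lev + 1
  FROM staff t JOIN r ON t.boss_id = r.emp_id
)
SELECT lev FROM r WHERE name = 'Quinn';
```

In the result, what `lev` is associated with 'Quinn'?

Base: emp_id=5 (Liam) at lev 0.
Iteration 1: rows with boss_id in {5} -> Eve (id 8, lev 1), Karl (id 10, lev 1), Heidi (id 15, lev 1).
Iteration 2: rows with boss_id in {8,10,15} -> Quinn (id 9, lev 2).
Iteration 3: rows with boss_id in {9} -> Walt (id 12, lev 3).
Iteration 4: no rows with boss_id in {12}; recursion stops.

2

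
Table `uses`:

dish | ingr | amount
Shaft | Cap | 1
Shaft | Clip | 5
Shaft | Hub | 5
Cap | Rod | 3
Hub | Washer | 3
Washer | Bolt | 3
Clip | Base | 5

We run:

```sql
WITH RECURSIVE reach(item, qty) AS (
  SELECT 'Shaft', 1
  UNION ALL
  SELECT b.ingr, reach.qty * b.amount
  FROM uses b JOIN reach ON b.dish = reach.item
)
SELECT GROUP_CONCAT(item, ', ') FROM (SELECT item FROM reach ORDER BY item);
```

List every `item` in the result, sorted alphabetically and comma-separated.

Base: (Shaft, qty=1).
Iteration 1: components of {Shaft} -> Cap = 1*1 = 1, Clip = 1*5 = 5, Hub = 1*5 = 5.
Iteration 2: components of {Cap,Clip,Hub} -> Base = 5*5 = 25, Rod = 1*3 = 3, Washer = 5*3 = 15.
Iteration 3: components of {Base,Rod,Washer} -> Bolt = 15*3 = 45.
Iteration 4: no further components; recursion stops.

Base, Bolt, Cap, Clip, Hub, Rod, Shaft, Washer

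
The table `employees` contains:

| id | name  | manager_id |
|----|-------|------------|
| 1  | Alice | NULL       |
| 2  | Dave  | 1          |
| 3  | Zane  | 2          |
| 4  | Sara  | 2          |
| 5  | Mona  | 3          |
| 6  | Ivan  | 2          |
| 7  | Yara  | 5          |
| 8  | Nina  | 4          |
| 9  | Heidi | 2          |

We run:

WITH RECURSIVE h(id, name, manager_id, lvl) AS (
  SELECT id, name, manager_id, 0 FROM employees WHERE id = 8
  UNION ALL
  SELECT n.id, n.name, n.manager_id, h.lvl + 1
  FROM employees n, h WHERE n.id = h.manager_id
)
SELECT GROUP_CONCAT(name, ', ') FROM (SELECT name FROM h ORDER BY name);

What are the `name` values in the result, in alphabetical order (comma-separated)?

Base: id=8 (Nina), manager_id=4, lvl 0.
Iteration 1: join on id=4 -> Sara (id 4, manager_id=2, lvl 1).
Iteration 2: join on id=2 -> Dave (id 2, manager_id=1, lvl 2).
Iteration 3: join on id=1 -> Alice (id 1, manager_id=NULL, lvl 3).
Iteration 4: manager_id is NULL; no match; recursion stops.

Alice, Dave, Nina, Sara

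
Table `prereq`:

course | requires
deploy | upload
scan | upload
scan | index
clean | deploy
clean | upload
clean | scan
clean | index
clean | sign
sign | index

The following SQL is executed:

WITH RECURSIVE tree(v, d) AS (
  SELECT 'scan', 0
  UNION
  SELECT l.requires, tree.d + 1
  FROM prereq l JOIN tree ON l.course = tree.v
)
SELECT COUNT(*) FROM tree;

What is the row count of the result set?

Base: (scan, d=0).
Iteration 1: edges from {scan} -> (index, d=1), (upload, d=1).
Iteration 2: no outgoing edges from {index,upload}; recursion stops.
Total rows emitted: 3.

3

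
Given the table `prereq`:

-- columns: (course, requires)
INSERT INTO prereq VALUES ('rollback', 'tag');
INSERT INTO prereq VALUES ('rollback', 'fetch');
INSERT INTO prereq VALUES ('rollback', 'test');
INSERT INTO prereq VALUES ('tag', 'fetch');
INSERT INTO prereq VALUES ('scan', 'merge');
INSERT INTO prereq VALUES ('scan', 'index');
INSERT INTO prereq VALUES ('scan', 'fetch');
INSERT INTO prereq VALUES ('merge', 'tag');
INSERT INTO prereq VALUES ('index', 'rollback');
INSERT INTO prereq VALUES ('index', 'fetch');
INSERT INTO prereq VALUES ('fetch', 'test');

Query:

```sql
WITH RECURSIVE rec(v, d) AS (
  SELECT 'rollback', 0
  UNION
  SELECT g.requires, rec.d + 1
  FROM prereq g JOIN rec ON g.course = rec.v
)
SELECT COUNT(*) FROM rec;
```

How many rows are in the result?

7

Base: (rollback, d=0).
Iteration 1: edges from {rollback} -> (fetch, d=1), (tag, d=1), (test, d=1).
Iteration 2: edges from {fetch,tag,test} -> (fetch, d=2), (test, d=2).
Iteration 3: edges from {fetch,test} -> (test, d=3).
Iteration 4: no outgoing edges from {test}; recursion stops.
Total rows emitted: 7.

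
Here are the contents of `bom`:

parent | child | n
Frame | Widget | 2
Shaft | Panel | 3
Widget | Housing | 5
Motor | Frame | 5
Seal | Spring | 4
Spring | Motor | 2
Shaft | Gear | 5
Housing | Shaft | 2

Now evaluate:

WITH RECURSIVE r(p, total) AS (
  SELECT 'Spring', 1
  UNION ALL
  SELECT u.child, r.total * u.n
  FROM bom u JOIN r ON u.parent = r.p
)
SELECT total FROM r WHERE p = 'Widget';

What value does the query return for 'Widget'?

Base: (Spring, total=1).
Iteration 1: components of {Spring} -> Motor = 1*2 = 2.
Iteration 2: components of {Motor} -> Frame = 2*5 = 10.
Iteration 3: components of {Frame} -> Widget = 10*2 = 20.
Iteration 4: components of {Widget} -> Housing = 20*5 = 100.
Iteration 5: components of {Housing} -> Shaft = 100*2 = 200.
Iteration 6: components of {Shaft} -> Gear = 200*5 = 1000, Panel = 200*3 = 600.
Iteration 7: no further components; recursion stops.

20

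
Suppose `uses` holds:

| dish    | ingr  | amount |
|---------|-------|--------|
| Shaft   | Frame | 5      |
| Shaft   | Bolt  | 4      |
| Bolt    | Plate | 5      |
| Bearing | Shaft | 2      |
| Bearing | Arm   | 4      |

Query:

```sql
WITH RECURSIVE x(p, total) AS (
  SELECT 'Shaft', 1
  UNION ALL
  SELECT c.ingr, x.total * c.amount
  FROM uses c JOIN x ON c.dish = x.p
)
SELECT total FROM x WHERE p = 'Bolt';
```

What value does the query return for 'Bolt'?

Base: (Shaft, total=1).
Iteration 1: components of {Shaft} -> Bolt = 1*4 = 4, Frame = 1*5 = 5.
Iteration 2: components of {Bolt,Frame} -> Plate = 4*5 = 20.
Iteration 3: no further components; recursion stops.

4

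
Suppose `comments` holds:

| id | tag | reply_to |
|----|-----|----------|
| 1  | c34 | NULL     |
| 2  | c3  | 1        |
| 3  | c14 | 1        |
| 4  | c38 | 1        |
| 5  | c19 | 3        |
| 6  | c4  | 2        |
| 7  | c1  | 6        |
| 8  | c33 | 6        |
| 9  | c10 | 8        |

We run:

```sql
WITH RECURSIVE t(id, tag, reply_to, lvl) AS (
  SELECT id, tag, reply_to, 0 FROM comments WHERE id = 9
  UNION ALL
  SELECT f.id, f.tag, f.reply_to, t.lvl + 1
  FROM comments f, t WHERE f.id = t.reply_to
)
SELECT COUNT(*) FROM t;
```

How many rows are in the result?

5

Base: id=9 (c10), reply_to=8, lvl 0.
Iteration 1: join on id=8 -> c33 (id 8, reply_to=6, lvl 1).
Iteration 2: join on id=6 -> c4 (id 6, reply_to=2, lvl 2).
Iteration 3: join on id=2 -> c3 (id 2, reply_to=1, lvl 3).
Iteration 4: join on id=1 -> c34 (id 1, reply_to=NULL, lvl 4).
Iteration 5: reply_to is NULL; no match; recursion stops.
Total rows emitted: 5.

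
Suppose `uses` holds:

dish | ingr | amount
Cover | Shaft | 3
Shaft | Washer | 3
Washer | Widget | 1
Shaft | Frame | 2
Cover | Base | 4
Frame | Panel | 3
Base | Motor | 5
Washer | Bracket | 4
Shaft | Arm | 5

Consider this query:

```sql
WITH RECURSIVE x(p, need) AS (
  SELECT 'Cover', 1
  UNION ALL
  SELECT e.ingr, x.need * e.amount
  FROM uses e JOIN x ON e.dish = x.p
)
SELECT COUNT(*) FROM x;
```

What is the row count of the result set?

10

Base: (Cover, need=1).
Iteration 1: components of {Cover} -> Base = 1*4 = 4, Shaft = 1*3 = 3.
Iteration 2: components of {Base,Shaft} -> Arm = 3*5 = 15, Frame = 3*2 = 6, Motor = 4*5 = 20, Washer = 3*3 = 9.
Iteration 3: components of {Arm,Frame,Motor,Washer} -> Bracket = 9*4 = 36, Panel = 6*3 = 18, Widget = 9*1 = 9.
Iteration 4: no further components; recursion stops.
Total rows emitted: 10.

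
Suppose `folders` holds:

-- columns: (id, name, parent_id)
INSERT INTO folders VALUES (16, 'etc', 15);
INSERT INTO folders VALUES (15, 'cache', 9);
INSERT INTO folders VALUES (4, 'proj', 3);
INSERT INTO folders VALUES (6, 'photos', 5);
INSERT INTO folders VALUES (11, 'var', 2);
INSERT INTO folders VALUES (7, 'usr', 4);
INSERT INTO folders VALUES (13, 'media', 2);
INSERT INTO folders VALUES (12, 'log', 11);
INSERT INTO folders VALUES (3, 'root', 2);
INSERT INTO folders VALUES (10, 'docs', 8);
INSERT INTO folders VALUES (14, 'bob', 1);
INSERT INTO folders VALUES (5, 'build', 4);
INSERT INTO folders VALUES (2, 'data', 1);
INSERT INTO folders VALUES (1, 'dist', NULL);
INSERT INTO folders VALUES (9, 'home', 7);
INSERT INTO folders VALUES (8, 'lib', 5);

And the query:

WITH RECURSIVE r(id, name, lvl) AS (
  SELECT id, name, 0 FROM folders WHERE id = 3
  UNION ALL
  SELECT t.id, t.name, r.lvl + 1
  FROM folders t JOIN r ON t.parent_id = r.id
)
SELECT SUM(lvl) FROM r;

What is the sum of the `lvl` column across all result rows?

Base: id=3 (root) at lvl 0.
Iteration 1: rows with parent_id in {3} -> proj (id 4, lvl 1).
Iteration 2: rows with parent_id in {4} -> build (id 5, lvl 2), usr (id 7, lvl 2).
Iteration 3: rows with parent_id in {5,7} -> photos (id 6, lvl 3), lib (id 8, lvl 3), home (id 9, lvl 3).
Iteration 4: rows with parent_id in {6,8,9} -> docs (id 10, lvl 4), cache (id 15, lvl 4).
Iteration 5: rows with parent_id in {10,15} -> etc (id 16, lvl 5).
Iteration 6: no rows with parent_id in {16}; recursion stops.
SUM(lvl) = 0 + 1 + 2 + 2 + 3 + 3 + 3 + 4 + 4 + 5 = 27.

27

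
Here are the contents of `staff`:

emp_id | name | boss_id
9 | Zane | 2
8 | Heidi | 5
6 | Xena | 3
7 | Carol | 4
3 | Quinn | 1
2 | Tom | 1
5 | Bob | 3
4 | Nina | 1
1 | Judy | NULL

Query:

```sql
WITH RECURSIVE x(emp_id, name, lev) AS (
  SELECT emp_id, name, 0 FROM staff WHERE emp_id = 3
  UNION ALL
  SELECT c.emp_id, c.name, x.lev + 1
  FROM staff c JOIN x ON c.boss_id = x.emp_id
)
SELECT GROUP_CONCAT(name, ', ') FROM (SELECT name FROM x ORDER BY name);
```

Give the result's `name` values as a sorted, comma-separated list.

Bob, Heidi, Quinn, Xena

Base: emp_id=3 (Quinn) at lev 0.
Iteration 1: rows with boss_id in {3} -> Bob (id 5, lev 1), Xena (id 6, lev 1).
Iteration 2: rows with boss_id in {5,6} -> Heidi (id 8, lev 2).
Iteration 3: no rows with boss_id in {8}; recursion stops.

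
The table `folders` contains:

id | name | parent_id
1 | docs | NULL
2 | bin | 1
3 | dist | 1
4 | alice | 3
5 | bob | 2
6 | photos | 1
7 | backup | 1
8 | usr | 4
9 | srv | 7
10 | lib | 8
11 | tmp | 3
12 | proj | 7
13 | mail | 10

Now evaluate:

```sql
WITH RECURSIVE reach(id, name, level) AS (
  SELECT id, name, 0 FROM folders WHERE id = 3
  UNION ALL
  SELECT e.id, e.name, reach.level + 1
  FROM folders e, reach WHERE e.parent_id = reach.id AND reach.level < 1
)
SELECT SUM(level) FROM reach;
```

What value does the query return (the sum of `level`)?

Base: id=3 (dist) at level 0.
Iteration 1: rows with parent_id in {3} -> alice (id 4, level 1), tmp (id 11, level 1).
Iteration 2: level < 1 fails for all current rows; recursion stops.
SUM(level) = 0 + 1 + 1 = 2.

2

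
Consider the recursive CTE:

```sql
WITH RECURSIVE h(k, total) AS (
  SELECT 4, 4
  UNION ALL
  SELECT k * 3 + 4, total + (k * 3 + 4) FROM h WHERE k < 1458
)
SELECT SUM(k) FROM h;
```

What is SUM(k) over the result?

Base: k=4, total=4.
Iteration 1: 4 < 1458 holds -> k = 4 * 3 + 4 = 16, total = 4 + 16 = 20.
Iteration 2: 16 < 1458 holds -> k = 16 * 3 + 4 = 52, total = 20 + 52 = 72.
Iteration 3: 52 < 1458 holds -> k = 52 * 3 + 4 = 160, total = 72 + 160 = 232.
Iteration 4: 160 < 1458 holds -> k = 160 * 3 + 4 = 484, total = 232 + 484 = 716.
Iteration 5: 484 < 1458 holds -> k = 484 * 3 + 4 = 1456, total = 716 + 1456 = 2172.
Iteration 6: 1456 < 1458 holds -> k = 1456 * 3 + 4 = 4372, total = 2172 + 4372 = 6544.
Iteration 7: 4372 < 1458 fails; recursion stops.
SUM(k) = 4 + 16 + 52 + 160 + 484 + 1456 + 4372 = 6544.

6544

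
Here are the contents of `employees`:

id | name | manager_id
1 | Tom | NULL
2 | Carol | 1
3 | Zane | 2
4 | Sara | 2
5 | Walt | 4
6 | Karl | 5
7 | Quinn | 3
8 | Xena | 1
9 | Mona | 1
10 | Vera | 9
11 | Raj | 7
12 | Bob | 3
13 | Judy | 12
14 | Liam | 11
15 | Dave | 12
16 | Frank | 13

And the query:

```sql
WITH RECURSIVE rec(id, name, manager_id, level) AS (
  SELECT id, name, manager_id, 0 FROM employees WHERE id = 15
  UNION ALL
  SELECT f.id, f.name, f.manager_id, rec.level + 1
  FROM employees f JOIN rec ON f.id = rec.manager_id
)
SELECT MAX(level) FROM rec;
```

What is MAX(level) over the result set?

4

Base: id=15 (Dave), manager_id=12, level 0.
Iteration 1: join on id=12 -> Bob (id 12, manager_id=3, level 1).
Iteration 2: join on id=3 -> Zane (id 3, manager_id=2, level 2).
Iteration 3: join on id=2 -> Carol (id 2, manager_id=1, level 3).
Iteration 4: join on id=1 -> Tom (id 1, manager_id=NULL, level 4).
Iteration 5: manager_id is NULL; no match; recursion stops.
level values: 0, 1, 2, 3, 4; the maximum is 4.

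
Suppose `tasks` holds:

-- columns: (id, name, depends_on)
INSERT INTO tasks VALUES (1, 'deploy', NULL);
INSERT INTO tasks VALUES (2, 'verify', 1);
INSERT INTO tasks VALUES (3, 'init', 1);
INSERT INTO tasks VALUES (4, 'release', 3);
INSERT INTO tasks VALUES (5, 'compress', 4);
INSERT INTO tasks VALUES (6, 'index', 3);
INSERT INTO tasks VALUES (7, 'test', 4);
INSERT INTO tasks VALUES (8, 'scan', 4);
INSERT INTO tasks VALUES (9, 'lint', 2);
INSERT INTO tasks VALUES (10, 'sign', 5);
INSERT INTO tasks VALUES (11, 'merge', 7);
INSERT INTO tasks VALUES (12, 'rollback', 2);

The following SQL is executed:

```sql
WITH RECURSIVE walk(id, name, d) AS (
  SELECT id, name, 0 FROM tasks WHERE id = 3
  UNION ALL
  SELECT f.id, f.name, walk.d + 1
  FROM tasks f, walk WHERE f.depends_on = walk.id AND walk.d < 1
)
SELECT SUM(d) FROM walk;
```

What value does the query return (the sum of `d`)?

Base: id=3 (init) at d 0.
Iteration 1: rows with depends_on in {3} -> release (id 4, d 1), index (id 6, d 1).
Iteration 2: d < 1 fails for all current rows; recursion stops.
SUM(d) = 0 + 1 + 1 = 2.

2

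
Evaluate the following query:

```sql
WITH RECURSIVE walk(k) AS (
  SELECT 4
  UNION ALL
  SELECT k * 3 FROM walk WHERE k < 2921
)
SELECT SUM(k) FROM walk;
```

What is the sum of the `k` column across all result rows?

13120

Base: k=4.
Iteration 1: 4 < 2921 holds -> k = 4 * 3 = 12.
Iteration 2: 12 < 2921 holds -> k = 12 * 3 = 36.
Iteration 3: 36 < 2921 holds -> k = 36 * 3 = 108.
Iteration 4: 108 < 2921 holds -> k = 108 * 3 = 324.
Iteration 5: 324 < 2921 holds -> k = 324 * 3 = 972.
Iteration 6: 972 < 2921 holds -> k = 972 * 3 = 2916.
Iteration 7: 2916 < 2921 holds -> k = 2916 * 3 = 8748.
Iteration 8: 8748 < 2921 fails; recursion stops.
SUM(k) = 4 + 12 + 36 + 108 + 324 + 972 + 2916 + 8748 = 13120.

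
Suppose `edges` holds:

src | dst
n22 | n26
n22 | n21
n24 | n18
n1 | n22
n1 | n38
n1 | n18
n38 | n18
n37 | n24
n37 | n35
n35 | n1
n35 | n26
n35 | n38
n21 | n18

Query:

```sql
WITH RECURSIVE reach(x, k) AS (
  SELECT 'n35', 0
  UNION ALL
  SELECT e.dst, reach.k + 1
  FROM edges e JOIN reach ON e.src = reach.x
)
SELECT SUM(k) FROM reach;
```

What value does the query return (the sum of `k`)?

24

Base: (n35, k=0).
Iteration 1: edges from {n35} -> (n1, k=1), (n26, k=1), (n38, k=1).
Iteration 2: edges from {n1,n26,n38} -> (n18, k=2) x2, (n22, k=2), (n38, k=2). [UNION ALL keeps all 4 new rows, including repeats]
Iteration 3: edges from {n18,n22,n38} -> (n18, k=3), (n21, k=3), (n26, k=3).
Iteration 4: edges from {n18,n21,n26} -> (n18, k=4).
Iteration 5: no outgoing edges from {n18}; recursion stops.
SUM(k) = 0 + 1 + 1 + 1 + 2 + 2 + 2 + 2 + 3 + 3 + 3 + 4 = 24.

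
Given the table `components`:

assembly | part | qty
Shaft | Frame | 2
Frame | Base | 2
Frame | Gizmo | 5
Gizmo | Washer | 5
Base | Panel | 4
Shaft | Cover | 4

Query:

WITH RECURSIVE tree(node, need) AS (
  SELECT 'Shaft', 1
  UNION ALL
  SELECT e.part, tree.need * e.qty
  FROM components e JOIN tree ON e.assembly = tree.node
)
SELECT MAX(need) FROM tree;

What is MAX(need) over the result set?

Base: (Shaft, need=1).
Iteration 1: components of {Shaft} -> Cover = 1*4 = 4, Frame = 1*2 = 2.
Iteration 2: components of {Cover,Frame} -> Base = 2*2 = 4, Gizmo = 2*5 = 10.
Iteration 3: components of {Base,Gizmo} -> Panel = 4*4 = 16, Washer = 10*5 = 50.
Iteration 4: no further components; recursion stops.
need values: 1, 2, 4, 4, 10, 16, 50; the maximum is 50.

50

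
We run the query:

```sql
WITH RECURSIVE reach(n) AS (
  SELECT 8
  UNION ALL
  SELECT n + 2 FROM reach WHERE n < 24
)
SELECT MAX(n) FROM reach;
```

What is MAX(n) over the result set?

Base: n=8.
Iteration 1: 8 < 24 holds -> n = 8 + 2 = 10.
Iteration 2: 10 < 24 holds -> n = 10 + 2 = 12.
Iteration 3: 12 < 24 holds -> n = 12 + 2 = 14.
Iteration 4: 14 < 24 holds -> n = 14 + 2 = 16.
Iteration 5: 16 < 24 holds -> n = 16 + 2 = 18.
Iteration 6: 18 < 24 holds -> n = 18 + 2 = 20.
Iteration 7: 20 < 24 holds -> n = 20 + 2 = 22.
Iteration 8: 22 < 24 holds -> n = 22 + 2 = 24.
Iteration 9: 24 < 24 fails; recursion stops.
n values: 8, 10, 12, 14, 16, 18, 20, 22, 24; the maximum is 24.

24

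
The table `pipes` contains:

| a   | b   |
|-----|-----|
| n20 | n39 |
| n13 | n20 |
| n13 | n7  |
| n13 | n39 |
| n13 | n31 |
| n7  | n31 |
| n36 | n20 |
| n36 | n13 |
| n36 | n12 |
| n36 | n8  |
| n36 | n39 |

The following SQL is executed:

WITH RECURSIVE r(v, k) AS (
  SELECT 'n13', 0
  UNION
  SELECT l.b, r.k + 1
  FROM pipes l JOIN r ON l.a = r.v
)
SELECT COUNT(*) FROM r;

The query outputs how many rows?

7

Base: (n13, k=0).
Iteration 1: edges from {n13} -> (n20, k=1), (n31, k=1), (n39, k=1), (n7, k=1).
Iteration 2: edges from {n20,n31,n39,n7} -> (n31, k=2), (n39, k=2).
Iteration 3: no outgoing edges from {n31,n39}; recursion stops.
Total rows emitted: 7.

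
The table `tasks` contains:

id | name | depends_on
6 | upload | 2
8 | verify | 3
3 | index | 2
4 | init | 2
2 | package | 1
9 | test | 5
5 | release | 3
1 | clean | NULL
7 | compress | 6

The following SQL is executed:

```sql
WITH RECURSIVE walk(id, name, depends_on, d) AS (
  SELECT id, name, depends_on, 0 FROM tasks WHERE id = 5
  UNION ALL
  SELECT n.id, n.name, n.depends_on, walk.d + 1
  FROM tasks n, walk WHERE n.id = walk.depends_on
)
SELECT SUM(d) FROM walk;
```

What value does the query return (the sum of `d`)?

Base: id=5 (release), depends_on=3, d 0.
Iteration 1: join on id=3 -> index (id 3, depends_on=2, d 1).
Iteration 2: join on id=2 -> package (id 2, depends_on=1, d 2).
Iteration 3: join on id=1 -> clean (id 1, depends_on=NULL, d 3).
Iteration 4: depends_on is NULL; no match; recursion stops.
SUM(d) = 0 + 1 + 2 + 3 = 6.

6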